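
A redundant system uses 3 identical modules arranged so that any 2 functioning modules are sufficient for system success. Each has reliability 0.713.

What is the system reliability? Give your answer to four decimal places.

0.8002

R = Σ_{i=2}^{3} C(3,i) p^i (1−p)^{3−i} with p = 0.713
C(3,2)·0.713^2·0.287^1 = 0.437706
C(3,3)·0.713^3·0.287^0 = 0.362467
Sum = 0.8002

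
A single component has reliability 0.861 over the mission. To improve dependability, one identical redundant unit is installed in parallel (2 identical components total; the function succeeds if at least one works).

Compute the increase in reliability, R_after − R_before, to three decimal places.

R_before = 0.861
R_after = 1 − (1 − 0.861)^2 = 0.981
ΔR = 0.981 − 0.861 = 0.120

0.120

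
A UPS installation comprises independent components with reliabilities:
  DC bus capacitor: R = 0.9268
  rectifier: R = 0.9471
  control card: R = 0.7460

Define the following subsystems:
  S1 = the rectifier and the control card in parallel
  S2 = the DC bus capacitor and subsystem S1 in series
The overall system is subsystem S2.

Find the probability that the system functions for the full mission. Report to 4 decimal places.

Parallel (rectifier and control card): 1 − (1 − 0.947100)(1 − 0.746000) = 0.986563
Series (DC bus capacitor and [0.986563]): 0.926800 × 0.986563 = 0.9143

0.9143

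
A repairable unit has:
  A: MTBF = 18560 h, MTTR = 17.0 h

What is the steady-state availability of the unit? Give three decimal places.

A(A) = MTBF/(MTBF+MTTR) = 18560/(18560+17.0) = 0.999

0.999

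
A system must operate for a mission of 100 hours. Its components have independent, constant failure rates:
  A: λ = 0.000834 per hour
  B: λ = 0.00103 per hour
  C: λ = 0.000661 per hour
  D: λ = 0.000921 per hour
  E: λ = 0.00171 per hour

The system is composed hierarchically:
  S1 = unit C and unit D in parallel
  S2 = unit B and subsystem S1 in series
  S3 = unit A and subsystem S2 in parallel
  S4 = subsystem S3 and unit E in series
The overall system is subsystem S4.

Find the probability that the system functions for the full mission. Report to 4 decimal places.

R(A) = exp(−0.000834 × 100) = 0.919983
R(B) = exp(−0.00103 × 100) = 0.902127
R(C) = exp(−0.000661 × 100) = 0.936037
R(D) = exp(−0.000921 × 100) = 0.912014
R(E) = exp(−0.00171 × 100) = 0.842822
Parallel (C and D): 1 − (1 − 0.936037)(1 − 0.912014) = 0.994372
Series (B and [0.994372]): 0.902127 × 0.994372 = 0.897050
Parallel (A and [0.897050]): 1 − (1 − 0.919983)(1 − 0.897050) = 0.991762
Series ([0.991762] and E): 0.991762 × 0.842822 = 0.8359

0.8359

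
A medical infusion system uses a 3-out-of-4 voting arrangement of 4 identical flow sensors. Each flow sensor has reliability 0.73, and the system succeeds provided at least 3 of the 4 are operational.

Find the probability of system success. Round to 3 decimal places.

0.704

R = Σ_{i=3}^{4} C(4,i) p^i (1−p)^{4−i} with p = 0.73
C(4,3)·0.73^3·0.27^1 = 0.42014
C(4,4)·0.73^4·0.27^0 = 0.28398
Sum = 0.704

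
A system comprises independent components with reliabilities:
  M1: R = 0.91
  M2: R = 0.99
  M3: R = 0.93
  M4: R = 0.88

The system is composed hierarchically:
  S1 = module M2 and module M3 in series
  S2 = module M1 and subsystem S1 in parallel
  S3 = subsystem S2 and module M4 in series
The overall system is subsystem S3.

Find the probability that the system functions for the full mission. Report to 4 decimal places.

Series (M2 and M3): 0.990000 × 0.930000 = 0.920700
Parallel (M1 and [0.920700]): 1 − (1 − 0.910000)(1 − 0.920700) = 0.992863
Series ([0.992863] and M4): 0.992863 × 0.880000 = 0.8737

0.8737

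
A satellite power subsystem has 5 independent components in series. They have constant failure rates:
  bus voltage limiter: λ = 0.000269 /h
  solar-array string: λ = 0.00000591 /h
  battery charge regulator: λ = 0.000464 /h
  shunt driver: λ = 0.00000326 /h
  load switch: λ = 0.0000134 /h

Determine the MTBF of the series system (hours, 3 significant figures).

1320

Series of exponential components: λ_sys = Σ λ_i
λ_sys = 0.000269 + 0.00000591 + 0.000464 + 0.00000326 + 0.0000134 = 7.5557e-04 /h
MTBF = 1 / λ_sys = 1320 h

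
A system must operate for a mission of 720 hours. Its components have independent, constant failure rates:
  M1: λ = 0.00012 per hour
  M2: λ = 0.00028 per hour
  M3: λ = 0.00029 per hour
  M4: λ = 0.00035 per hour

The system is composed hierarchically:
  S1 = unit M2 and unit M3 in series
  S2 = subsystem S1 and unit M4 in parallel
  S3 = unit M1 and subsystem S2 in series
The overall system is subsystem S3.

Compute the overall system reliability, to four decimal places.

0.8485

R(M1) = exp(−0.00012 × 720) = 0.917227
R(M2) = exp(−0.00028 × 720) = 0.817422
R(M3) = exp(−0.00029 × 720) = 0.811558
R(M4) = exp(−0.00035 × 720) = 0.777245
Series (M2 and M3): 0.817422 × 0.811558 = 0.663385
Parallel ([0.663385] and M4): 1 − (1 − 0.663385)(1 − 0.777245) = 0.925017
Series (M1 and [0.925017]): 0.917227 × 0.925017 = 0.8485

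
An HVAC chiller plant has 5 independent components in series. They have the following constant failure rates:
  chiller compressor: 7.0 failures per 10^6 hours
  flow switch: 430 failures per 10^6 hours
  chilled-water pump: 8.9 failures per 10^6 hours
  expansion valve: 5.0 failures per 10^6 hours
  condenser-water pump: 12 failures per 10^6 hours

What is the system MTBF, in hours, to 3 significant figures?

2160

Series of exponential components: λ_sys = Σ λ_i
λ_sys = 0.0000070 + 0.00043 + 0.0000089 + 0.0000050 + 0.000012 = 4.6290e-04 /h
MTBF = 1 / λ_sys = 2160 h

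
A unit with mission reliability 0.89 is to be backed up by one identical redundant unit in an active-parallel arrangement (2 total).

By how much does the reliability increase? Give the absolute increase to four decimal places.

0.0979

R_before = 0.89
R_after = 1 − (1 − 0.89)^2 = 0.9879
ΔR = 0.9879 − 0.89 = 0.0979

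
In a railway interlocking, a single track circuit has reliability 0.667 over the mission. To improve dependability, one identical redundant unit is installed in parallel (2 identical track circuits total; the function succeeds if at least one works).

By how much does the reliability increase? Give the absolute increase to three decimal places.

0.222

R_before = 0.667
R_after = 1 − (1 − 0.667)^2 = 0.889
ΔR = 0.889 − 0.667 = 0.222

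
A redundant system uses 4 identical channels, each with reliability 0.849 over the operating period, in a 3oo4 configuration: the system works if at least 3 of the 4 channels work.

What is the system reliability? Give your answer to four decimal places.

R = Σ_{i=3}^{4} C(4,i) p^i (1−p)^{4−i} with p = 0.849
C(4,3)·0.849^3·0.151^1 = 0.369624
C(4,4)·0.849^4·0.151^0 = 0.519554
Sum = 0.8892

0.8892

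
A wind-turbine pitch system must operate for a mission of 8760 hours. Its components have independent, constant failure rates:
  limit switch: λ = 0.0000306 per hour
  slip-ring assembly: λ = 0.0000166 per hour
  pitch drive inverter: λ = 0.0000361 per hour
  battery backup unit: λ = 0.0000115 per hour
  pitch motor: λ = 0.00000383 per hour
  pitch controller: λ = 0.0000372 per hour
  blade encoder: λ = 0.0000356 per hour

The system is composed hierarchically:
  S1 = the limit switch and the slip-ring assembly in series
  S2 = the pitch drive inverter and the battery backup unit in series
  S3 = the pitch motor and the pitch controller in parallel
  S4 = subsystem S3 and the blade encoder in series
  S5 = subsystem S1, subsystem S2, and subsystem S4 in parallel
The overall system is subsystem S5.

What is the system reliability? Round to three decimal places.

R(limit switch) = exp(−0.0000306 × 8760) = 0.76486
R(slip-ring assembly) = exp(−0.0000166 × 8760) = 0.86466
R(pitch drive inverter) = exp(−0.0000361 × 8760) = 0.72889
R(battery backup unit) = exp(−0.0000115 × 8760) = 0.90417
R(pitch motor) = exp(−0.00000383 × 8760) = 0.96701
R(pitch controller) = exp(−0.0000372 × 8760) = 0.72190
R(blade encoder) = exp(−0.0000356 × 8760) = 0.73209
Series (limit switch and slip-ring assembly): 0.76486 × 0.86466 = 0.66134
Series (pitch drive inverter and battery backup unit): 0.72889 × 0.90417 = 0.65904
Parallel (pitch motor and pitch controller): 1 − (1 − 0.96701)(1 − 0.72190) = 0.99083
Series ([0.99083] and blade encoder): 0.99083 × 0.73209 = 0.72538
Parallel ([0.66134], [0.65904], and [0.72538]): 1 − (1 − 0.66134)(1 − 0.65904)(1 − 0.72538) = 0.968

0.968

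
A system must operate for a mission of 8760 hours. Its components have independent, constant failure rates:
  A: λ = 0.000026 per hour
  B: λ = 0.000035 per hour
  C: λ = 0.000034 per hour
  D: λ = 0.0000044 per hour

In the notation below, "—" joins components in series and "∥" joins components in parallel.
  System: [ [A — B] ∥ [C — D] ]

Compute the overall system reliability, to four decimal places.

0.8818

R(A) = exp(−0.000026 × 8760) = 0.796315
R(B) = exp(−0.000035 × 8760) = 0.735945
R(C) = exp(−0.000034 × 8760) = 0.742420
R(D) = exp(−0.0000044 × 8760) = 0.962189
Series (A and B): 0.796315 × 0.735945 = 0.586044
Series (C and D): 0.742420 × 0.962189 = 0.714348
Parallel ([0.586044] and [0.714348]): 1 − (1 − 0.586044)(1 − 0.714348) = 0.8818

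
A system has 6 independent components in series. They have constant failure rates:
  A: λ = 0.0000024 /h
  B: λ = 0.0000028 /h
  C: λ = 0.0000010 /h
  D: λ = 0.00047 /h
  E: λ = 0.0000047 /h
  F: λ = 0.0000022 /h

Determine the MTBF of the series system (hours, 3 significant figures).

Series of exponential components: λ_sys = Σ λ_i
λ_sys = 0.0000024 + 0.0000028 + 0.0000010 + 0.00047 + 0.0000047 + 0.0000022 = 4.8310e-04 /h
MTBF = 1 / λ_sys = 2070 h

2070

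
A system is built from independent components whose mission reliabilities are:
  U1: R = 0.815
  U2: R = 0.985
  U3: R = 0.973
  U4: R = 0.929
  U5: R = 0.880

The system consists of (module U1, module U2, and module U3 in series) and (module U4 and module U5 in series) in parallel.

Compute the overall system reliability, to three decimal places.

Series (U1, U2, and U3): 0.81500 × 0.98500 × 0.97300 = 0.78110
Series (U4 and U5): 0.92900 × 0.88000 = 0.81752
Parallel ([0.78110] and [0.81752]): 1 − (1 − 0.78110)(1 − 0.81752) = 0.960

0.960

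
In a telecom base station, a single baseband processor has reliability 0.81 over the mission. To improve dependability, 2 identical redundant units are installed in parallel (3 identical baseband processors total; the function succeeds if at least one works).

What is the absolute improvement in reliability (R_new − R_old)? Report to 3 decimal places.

0.183

R_before = 0.81
R_after = 1 − (1 − 0.81)^3 = 0.993
ΔR = 0.993 − 0.81 = 0.183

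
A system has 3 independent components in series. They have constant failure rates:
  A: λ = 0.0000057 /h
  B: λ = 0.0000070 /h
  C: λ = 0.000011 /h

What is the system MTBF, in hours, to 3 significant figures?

Series of exponential components: λ_sys = Σ λ_i
λ_sys = 0.0000057 + 0.0000070 + 0.000011 = 2.3700e-05 /h
MTBF = 1 / λ_sys = 42200 h

42200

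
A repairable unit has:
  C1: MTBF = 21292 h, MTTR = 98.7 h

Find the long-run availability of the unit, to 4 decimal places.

0.9954

A(C1) = MTBF/(MTBF+MTTR) = 21292/(21292+98.7) = 0.9954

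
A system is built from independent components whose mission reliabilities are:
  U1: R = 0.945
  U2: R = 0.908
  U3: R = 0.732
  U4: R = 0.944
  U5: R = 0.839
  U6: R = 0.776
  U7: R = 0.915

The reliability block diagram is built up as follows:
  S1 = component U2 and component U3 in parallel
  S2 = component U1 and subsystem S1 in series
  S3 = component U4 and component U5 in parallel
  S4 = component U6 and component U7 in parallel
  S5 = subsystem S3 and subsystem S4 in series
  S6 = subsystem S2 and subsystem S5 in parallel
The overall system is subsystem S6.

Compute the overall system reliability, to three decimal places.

0.998

Parallel (U2 and U3): 1 − (1 − 0.90800)(1 − 0.73200) = 0.97534
Series (U1 and [0.97534]): 0.94500 × 0.97534 = 0.92170
Parallel (U4 and U5): 1 − (1 − 0.94400)(1 − 0.83900) = 0.99098
Parallel (U6 and U7): 1 − (1 − 0.77600)(1 − 0.91500) = 0.98096
Series ([0.99098] and [0.98096]): 0.99098 × 0.98096 = 0.97211
Parallel ([0.92170] and [0.97211]): 1 − (1 − 0.92170)(1 − 0.97211) = 0.998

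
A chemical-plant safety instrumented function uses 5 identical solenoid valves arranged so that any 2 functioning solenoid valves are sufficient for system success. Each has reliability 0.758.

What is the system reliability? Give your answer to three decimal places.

R = Σ_{i=2}^{5} C(5,i) p^i (1−p)^{5−i} with p = 0.758
C(5,2)·0.758^2·0.242^3 = 0.08143
C(5,3)·0.758^3·0.242^2 = 0.25506
C(5,4)·0.758^4·0.242^1 = 0.39945
C(5,5)·0.758^5·0.242^0 = 0.25023
Sum = 0.986

0.986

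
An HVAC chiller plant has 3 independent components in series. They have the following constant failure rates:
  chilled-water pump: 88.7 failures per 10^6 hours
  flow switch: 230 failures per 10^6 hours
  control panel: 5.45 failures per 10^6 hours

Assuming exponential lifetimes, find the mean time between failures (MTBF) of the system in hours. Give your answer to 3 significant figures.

3080

Series of exponential components: λ_sys = Σ λ_i
λ_sys = 0.0000887 + 0.000230 + 0.00000545 = 3.2415e-04 /h
MTBF = 1 / λ_sys = 3080 h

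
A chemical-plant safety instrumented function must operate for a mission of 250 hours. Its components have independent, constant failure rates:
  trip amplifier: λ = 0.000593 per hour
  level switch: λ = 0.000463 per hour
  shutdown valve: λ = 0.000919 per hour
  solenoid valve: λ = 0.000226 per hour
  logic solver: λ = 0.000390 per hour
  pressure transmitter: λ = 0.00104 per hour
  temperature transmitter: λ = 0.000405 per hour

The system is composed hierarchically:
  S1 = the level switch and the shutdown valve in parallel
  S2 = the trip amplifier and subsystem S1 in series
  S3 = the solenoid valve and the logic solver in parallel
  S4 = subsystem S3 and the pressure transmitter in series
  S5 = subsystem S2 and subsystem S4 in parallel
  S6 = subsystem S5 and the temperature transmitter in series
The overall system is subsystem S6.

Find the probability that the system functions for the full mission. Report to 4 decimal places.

R(trip amplifier) = exp(−0.000593 × 250) = 0.862216
R(level switch) = exp(−0.000463 × 250) = 0.890698
R(shutdown valve) = exp(−0.000919 × 250) = 0.794732
R(solenoid valve) = exp(−0.000226 × 250) = 0.945066
R(logic solver) = exp(−0.000390 × 250) = 0.907102
R(pressure transmitter) = exp(−0.00104 × 250) = 0.771052
R(temperature transmitter) = exp(−0.000405 × 250) = 0.903707
Parallel (level switch and shutdown valve): 1 − (1 − 0.890698)(1 − 0.794732) = 0.977564
Series (trip amplifier and [0.977564]): 0.862216 × 0.977564 = 0.842871
Parallel (solenoid valve and logic solver): 1 − (1 − 0.945066)(1 − 0.907102) = 0.994897
Series ([0.994897] and pressure transmitter): 0.994897 × 0.771052 = 0.767117
Parallel ([0.842871] and [0.767117]): 1 − (1 − 0.842871)(1 − 0.767117) = 0.963407
Series ([0.963407] and temperature transmitter): 0.963407 × 0.903707 = 0.8706

0.8706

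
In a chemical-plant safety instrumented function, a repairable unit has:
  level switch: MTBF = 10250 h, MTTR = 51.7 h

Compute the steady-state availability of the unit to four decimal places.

A(level switch) = MTBF/(MTBF+MTTR) = 10250/(10250+51.7) = 0.9950

0.9950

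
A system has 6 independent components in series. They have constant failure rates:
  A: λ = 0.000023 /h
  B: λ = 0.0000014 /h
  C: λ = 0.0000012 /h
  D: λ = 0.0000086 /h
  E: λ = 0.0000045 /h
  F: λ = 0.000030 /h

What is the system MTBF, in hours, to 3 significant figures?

Series of exponential components: λ_sys = Σ λ_i
λ_sys = 0.000023 + 0.0000014 + 0.0000012 + 0.0000086 + 0.0000045 + 0.000030 = 6.8700e-05 /h
MTBF = 1 / λ_sys = 14600 h

14600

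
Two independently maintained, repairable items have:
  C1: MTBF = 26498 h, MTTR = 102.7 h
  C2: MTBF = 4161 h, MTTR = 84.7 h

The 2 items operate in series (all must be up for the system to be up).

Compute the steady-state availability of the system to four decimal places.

0.9763

A(C1) = MTBF/(MTBF+MTTR) = 26498/(26498+102.7) = 0.996139
A(C2) = MTBF/(MTBF+MTTR) = 4161/(4161+84.7) = 0.980050
Series availability: 0.996139 × 0.980050 = 0.9763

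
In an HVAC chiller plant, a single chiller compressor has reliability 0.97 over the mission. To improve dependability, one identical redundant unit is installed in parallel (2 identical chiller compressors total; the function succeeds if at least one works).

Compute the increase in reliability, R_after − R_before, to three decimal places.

R_before = 0.97
R_after = 1 − (1 − 0.97)^2 = 0.999
ΔR = 0.999 − 0.97 = 0.029

0.029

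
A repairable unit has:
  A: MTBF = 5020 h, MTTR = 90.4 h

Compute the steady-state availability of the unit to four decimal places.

0.9823

A(A) = MTBF/(MTBF+MTTR) = 5020/(5020+90.4) = 0.9823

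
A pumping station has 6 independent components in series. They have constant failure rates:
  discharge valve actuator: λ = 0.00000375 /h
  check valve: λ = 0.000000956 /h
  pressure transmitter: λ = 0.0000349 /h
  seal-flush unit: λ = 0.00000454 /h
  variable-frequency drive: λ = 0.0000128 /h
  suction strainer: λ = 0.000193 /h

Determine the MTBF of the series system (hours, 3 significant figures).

4000

Series of exponential components: λ_sys = Σ λ_i
λ_sys = 0.00000375 + 0.000000956 + 0.0000349 + 0.00000454 + 0.0000128 + 0.000193 = 2.4995e-04 /h
MTBF = 1 / λ_sys = 4000 h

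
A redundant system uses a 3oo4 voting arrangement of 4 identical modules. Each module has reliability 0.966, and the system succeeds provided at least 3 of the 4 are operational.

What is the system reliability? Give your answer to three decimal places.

R = Σ_{i=3}^{4} C(4,i) p^i (1−p)^{4−i} with p = 0.966
C(4,3)·0.966^3·0.034^1 = 0.12259
C(4,4)·0.966^4·0.034^0 = 0.87078
Sum = 0.993

0.993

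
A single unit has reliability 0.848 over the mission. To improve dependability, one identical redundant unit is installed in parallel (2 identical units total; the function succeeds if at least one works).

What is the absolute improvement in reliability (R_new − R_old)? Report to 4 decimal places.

0.1289

R_before = 0.848
R_after = 1 − (1 − 0.848)^2 = 0.9769
ΔR = 0.9769 − 0.848 = 0.1289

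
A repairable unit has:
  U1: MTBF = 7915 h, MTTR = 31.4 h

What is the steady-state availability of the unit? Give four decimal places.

0.9960

A(U1) = MTBF/(MTBF+MTTR) = 7915/(7915+31.4) = 0.9960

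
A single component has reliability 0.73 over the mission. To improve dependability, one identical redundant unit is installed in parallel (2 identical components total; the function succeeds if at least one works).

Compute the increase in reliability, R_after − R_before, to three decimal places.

0.197

R_before = 0.73
R_after = 1 − (1 − 0.73)^2 = 0.927
ΔR = 0.927 − 0.73 = 0.197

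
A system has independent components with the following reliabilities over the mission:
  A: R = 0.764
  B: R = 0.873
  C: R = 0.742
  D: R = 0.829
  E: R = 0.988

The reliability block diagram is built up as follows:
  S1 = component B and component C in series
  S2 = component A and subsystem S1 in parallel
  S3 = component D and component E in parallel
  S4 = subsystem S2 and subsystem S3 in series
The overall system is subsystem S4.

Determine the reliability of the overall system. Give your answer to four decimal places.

Series (B and C): 0.873000 × 0.742000 = 0.647766
Parallel (A and [0.647766]): 1 − (1 − 0.764000)(1 − 0.647766) = 0.916873
Parallel (D and E): 1 − (1 − 0.829000)(1 − 0.988000) = 0.997948
Series ([0.916873] and [0.997948]): 0.916873 × 0.997948 = 0.9150

0.9150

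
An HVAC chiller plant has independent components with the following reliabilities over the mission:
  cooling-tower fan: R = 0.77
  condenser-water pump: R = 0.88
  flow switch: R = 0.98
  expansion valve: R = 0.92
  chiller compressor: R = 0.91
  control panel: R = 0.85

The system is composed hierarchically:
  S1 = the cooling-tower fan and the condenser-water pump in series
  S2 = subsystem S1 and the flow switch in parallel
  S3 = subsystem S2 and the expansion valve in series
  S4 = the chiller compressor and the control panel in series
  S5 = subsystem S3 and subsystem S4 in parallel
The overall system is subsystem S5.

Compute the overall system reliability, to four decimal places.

0.9805

Series (cooling-tower fan and condenser-water pump): 0.770000 × 0.880000 = 0.677600
Parallel ([0.677600] and flow switch): 1 − (1 − 0.677600)(1 − 0.980000) = 0.993552
Series ([0.993552] and expansion valve): 0.993552 × 0.920000 = 0.914068
Series (chiller compressor and control panel): 0.910000 × 0.850000 = 0.773500
Parallel ([0.914068] and [0.773500]): 1 − (1 − 0.914068)(1 − 0.773500) = 0.9805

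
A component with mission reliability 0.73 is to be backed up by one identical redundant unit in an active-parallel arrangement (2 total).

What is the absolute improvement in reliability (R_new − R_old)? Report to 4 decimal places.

R_before = 0.73
R_after = 1 − (1 − 0.73)^2 = 0.9271
ΔR = 0.9271 − 0.73 = 0.1971

0.1971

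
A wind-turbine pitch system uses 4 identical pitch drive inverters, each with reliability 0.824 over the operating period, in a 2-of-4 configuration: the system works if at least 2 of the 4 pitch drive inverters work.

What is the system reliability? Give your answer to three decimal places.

0.981

R = Σ_{i=2}^{4} C(4,i) p^i (1−p)^{4−i} with p = 0.824
C(4,2)·0.824^2·0.176^2 = 0.12619
C(4,3)·0.824^3·0.176^1 = 0.39387
C(4,4)·0.824^4·0.176^0 = 0.46101
Sum = 0.981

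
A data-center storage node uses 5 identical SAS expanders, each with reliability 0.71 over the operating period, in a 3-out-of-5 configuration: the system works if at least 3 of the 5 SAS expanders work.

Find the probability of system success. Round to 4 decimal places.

0.8499

R = Σ_{i=3}^{5} C(5,i) p^i (1−p)^{5−i} with p = 0.71
C(5,3)·0.71^3·0.29^2 = 0.301003
C(5,4)·0.71^4·0.29^1 = 0.368469
C(5,5)·0.71^5·0.29^0 = 0.180423
Sum = 0.8499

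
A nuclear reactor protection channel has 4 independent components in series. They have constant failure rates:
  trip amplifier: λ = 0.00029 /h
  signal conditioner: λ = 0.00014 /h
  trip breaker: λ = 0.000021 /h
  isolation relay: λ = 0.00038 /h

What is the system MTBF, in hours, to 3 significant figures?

1200

Series of exponential components: λ_sys = Σ λ_i
λ_sys = 0.00029 + 0.00014 + 0.000021 + 0.00038 = 8.3100e-04 /h
MTBF = 1 / λ_sys = 1200 h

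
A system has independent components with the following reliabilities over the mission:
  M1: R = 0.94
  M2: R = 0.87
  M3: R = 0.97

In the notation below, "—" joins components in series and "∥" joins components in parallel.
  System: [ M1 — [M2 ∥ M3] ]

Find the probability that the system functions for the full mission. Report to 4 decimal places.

Parallel (M2 and M3): 1 − (1 − 0.870000)(1 − 0.970000) = 0.996100
Series (M1 and [0.996100]): 0.940000 × 0.996100 = 0.9363

0.9363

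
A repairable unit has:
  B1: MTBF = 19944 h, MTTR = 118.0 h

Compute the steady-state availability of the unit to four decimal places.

A(B1) = MTBF/(MTBF+MTTR) = 19944/(19944+118.0) = 0.9941

0.9941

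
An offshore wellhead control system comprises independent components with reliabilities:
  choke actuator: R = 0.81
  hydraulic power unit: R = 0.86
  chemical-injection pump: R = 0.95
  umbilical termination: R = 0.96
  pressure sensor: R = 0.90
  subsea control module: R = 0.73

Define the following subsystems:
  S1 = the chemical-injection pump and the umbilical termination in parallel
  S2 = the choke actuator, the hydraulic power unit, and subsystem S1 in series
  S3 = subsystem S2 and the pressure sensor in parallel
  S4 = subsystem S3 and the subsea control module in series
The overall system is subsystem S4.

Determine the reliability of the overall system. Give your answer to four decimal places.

Parallel (chemical-injection pump and umbilical termination): 1 − (1 − 0.950000)(1 − 0.960000) = 0.998000
Series (choke actuator, hydraulic power unit, and [0.998000]): 0.810000 × 0.860000 × 0.998000 = 0.695207
Parallel ([0.695207] and pressure sensor): 1 − (1 − 0.695207)(1 − 0.900000) = 0.969521
Series ([0.969521] and subsea control module): 0.969521 × 0.730000 = 0.7078

0.7078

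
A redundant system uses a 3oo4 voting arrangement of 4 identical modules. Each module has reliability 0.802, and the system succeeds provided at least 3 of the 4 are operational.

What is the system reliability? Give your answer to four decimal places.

R = Σ_{i=3}^{4} C(4,i) p^i (1−p)^{4−i} with p = 0.802
C(4,3)·0.802^3·0.198^1 = 0.408553
C(4,4)·0.802^4·0.198^0 = 0.413711
Sum = 0.8223

0.8223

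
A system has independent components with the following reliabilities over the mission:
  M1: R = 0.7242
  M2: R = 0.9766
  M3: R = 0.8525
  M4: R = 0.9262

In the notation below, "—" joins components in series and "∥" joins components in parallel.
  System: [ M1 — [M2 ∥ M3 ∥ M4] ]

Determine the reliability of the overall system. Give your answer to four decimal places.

Parallel (M2, M3, and M4): 1 − (1 − 0.976600)(1 − 0.852500)(1 − 0.926200) = 0.999745
Series (M1 and [0.999745]): 0.724200 × 0.999745 = 0.7240

0.7240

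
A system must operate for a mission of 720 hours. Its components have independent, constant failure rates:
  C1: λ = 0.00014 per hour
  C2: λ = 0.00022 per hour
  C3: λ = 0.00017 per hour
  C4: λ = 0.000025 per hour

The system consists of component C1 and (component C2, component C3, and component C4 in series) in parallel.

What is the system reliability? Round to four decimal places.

R(C1) = exp(−0.00014 × 720) = 0.904114
R(C2) = exp(−0.00022 × 720) = 0.853508
R(C3) = exp(−0.00017 × 720) = 0.884794
R(C4) = exp(−0.000025 × 720) = 0.982161
Series (C2, C3, and C4): 0.853508 × 0.884794 × 0.982161 = 0.741707
Parallel (C1 and [0.741707]): 1 − (1 − 0.904114)(1 − 0.741707) = 0.9752

0.9752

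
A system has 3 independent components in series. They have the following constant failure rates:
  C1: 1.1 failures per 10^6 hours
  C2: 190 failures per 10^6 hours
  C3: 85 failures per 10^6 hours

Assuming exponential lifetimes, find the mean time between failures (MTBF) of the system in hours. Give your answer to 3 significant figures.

Series of exponential components: λ_sys = Σ λ_i
λ_sys = 0.0000011 + 0.00019 + 0.000085 = 2.7610e-04 /h
MTBF = 1 / λ_sys = 3620 h

3620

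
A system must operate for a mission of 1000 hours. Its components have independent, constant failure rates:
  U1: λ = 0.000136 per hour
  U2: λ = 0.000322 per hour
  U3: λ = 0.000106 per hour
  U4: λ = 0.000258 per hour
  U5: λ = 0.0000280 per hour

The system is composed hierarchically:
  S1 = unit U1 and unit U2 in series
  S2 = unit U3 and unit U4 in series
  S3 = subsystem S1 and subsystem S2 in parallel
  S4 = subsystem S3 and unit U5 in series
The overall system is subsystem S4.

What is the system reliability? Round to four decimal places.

0.8634

R(U1) = exp(−0.000136 × 1000) = 0.872843
R(U2) = exp(−0.000322 × 1000) = 0.724698
R(U3) = exp(−0.000106 × 1000) = 0.899425
R(U4) = exp(−0.000258 × 1000) = 0.772595
R(U5) = exp(−0.0000280 × 1000) = 0.972388
Series (U1 and U2): 0.872843 × 0.724698 = 0.632548
Series (U3 and U4): 0.899425 × 0.772595 = 0.694891
Parallel ([0.632548] and [0.694891]): 1 − (1 − 0.632548)(1 − 0.694891) = 0.887887
Series ([0.887887] and U5): 0.887887 × 0.972388 = 0.8634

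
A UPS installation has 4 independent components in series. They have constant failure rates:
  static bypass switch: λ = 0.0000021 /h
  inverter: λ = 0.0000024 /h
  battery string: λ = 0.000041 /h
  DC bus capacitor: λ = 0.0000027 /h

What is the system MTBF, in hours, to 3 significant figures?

20700

Series of exponential components: λ_sys = Σ λ_i
λ_sys = 0.0000021 + 0.0000024 + 0.000041 + 0.0000027 = 4.8200e-05 /h
MTBF = 1 / λ_sys = 20700 h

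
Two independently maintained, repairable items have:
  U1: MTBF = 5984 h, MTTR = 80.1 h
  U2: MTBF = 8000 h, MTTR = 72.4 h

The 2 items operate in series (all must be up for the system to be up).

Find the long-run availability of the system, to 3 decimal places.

A(U1) = MTBF/(MTBF+MTTR) = 5984/(5984+80.1) = 0.986791
A(U2) = MTBF/(MTBF+MTTR) = 8000/(8000+72.4) = 0.991031
Series availability: 0.986791 × 0.991031 = 0.978

0.978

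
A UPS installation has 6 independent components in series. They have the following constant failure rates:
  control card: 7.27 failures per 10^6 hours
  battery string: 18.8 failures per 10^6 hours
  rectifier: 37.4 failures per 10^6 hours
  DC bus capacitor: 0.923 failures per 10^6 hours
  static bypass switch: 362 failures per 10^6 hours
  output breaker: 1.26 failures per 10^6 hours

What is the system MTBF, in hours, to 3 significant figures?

2340

Series of exponential components: λ_sys = Σ λ_i
λ_sys = 0.00000727 + 0.0000188 + 0.0000374 + 0.000000923 + 0.000362 + 0.00000126 = 4.2765e-04 /h
MTBF = 1 / λ_sys = 2340 h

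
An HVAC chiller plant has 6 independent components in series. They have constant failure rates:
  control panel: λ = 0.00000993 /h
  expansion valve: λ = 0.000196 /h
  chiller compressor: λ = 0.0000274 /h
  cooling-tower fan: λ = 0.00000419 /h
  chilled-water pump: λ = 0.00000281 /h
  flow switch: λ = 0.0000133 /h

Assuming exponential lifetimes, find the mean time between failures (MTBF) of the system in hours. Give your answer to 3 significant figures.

Series of exponential components: λ_sys = Σ λ_i
λ_sys = 0.00000993 + 0.000196 + 0.0000274 + 0.00000419 + 0.00000281 + 0.0000133 = 2.5363e-04 /h
MTBF = 1 / λ_sys = 3940 h

3940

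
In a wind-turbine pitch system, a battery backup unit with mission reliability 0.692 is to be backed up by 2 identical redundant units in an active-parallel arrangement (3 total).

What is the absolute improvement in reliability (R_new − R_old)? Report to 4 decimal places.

R_before = 0.692
R_after = 1 − (1 − 0.692)^3 = 0.9708
ΔR = 0.9708 − 0.692 = 0.2788

0.2788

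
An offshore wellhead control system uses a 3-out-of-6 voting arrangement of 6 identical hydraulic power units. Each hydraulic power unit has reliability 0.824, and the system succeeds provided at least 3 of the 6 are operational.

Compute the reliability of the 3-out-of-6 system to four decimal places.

0.9894

R = Σ_{i=3}^{6} C(6,i) p^i (1−p)^{6−i} with p = 0.824
C(6,3)·0.824^3·0.176^3 = 0.061003
C(6,4)·0.824^4·0.176^2 = 0.214203
C(6,5)·0.824^5·0.176^1 = 0.401144
C(6,6)·0.824^6·0.176^0 = 0.313014
Sum = 0.9894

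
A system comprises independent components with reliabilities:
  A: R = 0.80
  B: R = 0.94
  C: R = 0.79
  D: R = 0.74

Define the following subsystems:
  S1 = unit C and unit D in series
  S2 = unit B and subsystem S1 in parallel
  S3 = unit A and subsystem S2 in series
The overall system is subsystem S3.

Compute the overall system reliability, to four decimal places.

0.7801

Series (C and D): 0.790000 × 0.740000 = 0.584600
Parallel (B and [0.584600]): 1 − (1 − 0.940000)(1 − 0.584600) = 0.975076
Series (A and [0.975076]): 0.800000 × 0.975076 = 0.7801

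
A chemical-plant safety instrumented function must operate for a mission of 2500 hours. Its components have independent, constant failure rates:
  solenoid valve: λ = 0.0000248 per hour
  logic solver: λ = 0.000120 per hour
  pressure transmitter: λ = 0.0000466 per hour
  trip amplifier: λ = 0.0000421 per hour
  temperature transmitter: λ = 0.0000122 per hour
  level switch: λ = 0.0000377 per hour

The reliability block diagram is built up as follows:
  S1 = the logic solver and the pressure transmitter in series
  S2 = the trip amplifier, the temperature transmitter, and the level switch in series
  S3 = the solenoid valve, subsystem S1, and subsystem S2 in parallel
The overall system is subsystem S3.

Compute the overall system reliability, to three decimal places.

R(solenoid valve) = exp(−0.0000248 × 2500) = 0.93988
R(logic solver) = exp(−0.000120 × 2500) = 0.74082
R(pressure transmitter) = exp(−0.0000466 × 2500) = 0.89003
R(trip amplifier) = exp(−0.0000421 × 2500) = 0.90010
R(temperature transmitter) = exp(−0.0000122 × 2500) = 0.96996
R(level switch) = exp(−0.0000377 × 2500) = 0.91006
Series (logic solver and pressure transmitter): 0.74082 × 0.89003 = 0.65935
Series (trip amplifier, temperature transmitter, and level switch): 0.90010 × 0.96996 × 0.91006 = 0.79454
Parallel (solenoid valve, [0.65935], and [0.79454]): 1 − (1 − 0.93988)(1 − 0.65935)(1 − 0.79454) = 0.996

0.996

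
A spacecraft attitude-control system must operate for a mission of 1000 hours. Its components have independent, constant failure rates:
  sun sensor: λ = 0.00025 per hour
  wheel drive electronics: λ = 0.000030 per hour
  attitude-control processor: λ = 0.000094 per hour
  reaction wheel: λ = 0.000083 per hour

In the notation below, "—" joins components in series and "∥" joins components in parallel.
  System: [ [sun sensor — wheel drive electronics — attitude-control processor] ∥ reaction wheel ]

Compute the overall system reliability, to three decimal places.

0.975

R(sun sensor) = exp(−0.00025 × 1000) = 0.77880
R(wheel drive electronics) = exp(−0.000030 × 1000) = 0.97045
R(attitude-control processor) = exp(−0.000094 × 1000) = 0.91028
R(reaction wheel) = exp(−0.000083 × 1000) = 0.92035
Series (sun sensor, wheel drive electronics, and attitude-control processor): 0.77880 × 0.97045 × 0.91028 = 0.68798
Parallel ([0.68798] and reaction wheel): 1 − (1 − 0.68798)(1 − 0.92035) = 0.975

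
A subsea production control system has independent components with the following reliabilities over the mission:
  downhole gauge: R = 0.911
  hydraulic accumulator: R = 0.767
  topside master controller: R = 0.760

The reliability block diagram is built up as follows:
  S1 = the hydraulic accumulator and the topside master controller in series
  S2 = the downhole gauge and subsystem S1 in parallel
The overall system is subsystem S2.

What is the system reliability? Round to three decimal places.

0.963

Series (hydraulic accumulator and topside master controller): 0.76700 × 0.76000 = 0.58292
Parallel (downhole gauge and [0.58292]): 1 − (1 − 0.91100)(1 − 0.58292) = 0.963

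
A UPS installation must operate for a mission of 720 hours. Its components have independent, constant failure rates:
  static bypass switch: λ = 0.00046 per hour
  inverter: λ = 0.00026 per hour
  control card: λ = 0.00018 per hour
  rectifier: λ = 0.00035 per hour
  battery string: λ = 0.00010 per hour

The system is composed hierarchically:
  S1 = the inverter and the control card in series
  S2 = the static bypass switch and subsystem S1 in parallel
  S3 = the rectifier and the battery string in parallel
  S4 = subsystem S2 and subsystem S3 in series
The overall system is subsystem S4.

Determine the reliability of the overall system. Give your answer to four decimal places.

0.9092

R(static bypass switch) = exp(−0.00046 × 720) = 0.718062
R(inverter) = exp(−0.00026 × 720) = 0.829278
R(control card) = exp(−0.00018 × 720) = 0.878447
R(rectifier) = exp(−0.00035 × 720) = 0.777245
R(battery string) = exp(−0.00010 × 720) = 0.930531
Series (inverter and control card): 0.829278 × 0.878447 = 0.728477
Parallel (static bypass switch and [0.728477]): 1 − (1 − 0.718062)(1 − 0.728477) = 0.923447
Parallel (rectifier and battery string): 1 − (1 − 0.777245)(1 − 0.930531) = 0.984525
Series ([0.923447] and [0.984525]): 0.923447 × 0.984525 = 0.9092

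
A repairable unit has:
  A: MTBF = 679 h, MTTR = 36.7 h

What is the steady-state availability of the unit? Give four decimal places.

0.9487

A(A) = MTBF/(MTBF+MTTR) = 679/(679+36.7) = 0.9487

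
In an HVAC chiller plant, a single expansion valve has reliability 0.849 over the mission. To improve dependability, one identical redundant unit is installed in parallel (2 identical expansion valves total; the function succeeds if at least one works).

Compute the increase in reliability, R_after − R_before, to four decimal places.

0.1282

R_before = 0.849
R_after = 1 − (1 − 0.849)^2 = 0.9772
ΔR = 0.9772 − 0.849 = 0.1282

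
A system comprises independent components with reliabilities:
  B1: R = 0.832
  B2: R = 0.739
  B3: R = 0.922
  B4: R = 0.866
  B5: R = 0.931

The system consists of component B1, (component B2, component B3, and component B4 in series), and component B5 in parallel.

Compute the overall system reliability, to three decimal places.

Series (B2, B3, and B4): 0.73900 × 0.92200 × 0.86600 = 0.59006
Parallel (B1, [0.59006], and B5): 1 − (1 − 0.83200)(1 − 0.59006)(1 − 0.93100) = 0.995

0.995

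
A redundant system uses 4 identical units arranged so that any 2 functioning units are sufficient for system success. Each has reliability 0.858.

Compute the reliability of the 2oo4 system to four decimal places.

0.9898

R = Σ_{i=2}^{4} C(4,i) p^i (1−p)^{4−i} with p = 0.858
C(4,2)·0.858^2·0.142^2 = 0.089064
C(4,3)·0.858^3·0.142^1 = 0.358765
C(4,4)·0.858^4·0.142^0 = 0.541937
Sum = 0.9898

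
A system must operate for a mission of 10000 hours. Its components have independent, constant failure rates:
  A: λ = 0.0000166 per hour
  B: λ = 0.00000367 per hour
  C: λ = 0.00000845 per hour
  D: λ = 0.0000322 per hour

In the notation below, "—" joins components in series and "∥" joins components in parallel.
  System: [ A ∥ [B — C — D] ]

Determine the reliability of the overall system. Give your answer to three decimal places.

0.945

R(A) = exp(−0.0000166 × 10000) = 0.84705
R(B) = exp(−0.00000367 × 10000) = 0.96397
R(C) = exp(−0.00000845 × 10000) = 0.91897
R(D) = exp(−0.0000322 × 10000) = 0.72470
Series (B, C, and D): 0.96397 × 0.91897 × 0.72470 = 0.64198
Parallel (A and [0.64198]): 1 − (1 − 0.84705)(1 − 0.64198) = 0.945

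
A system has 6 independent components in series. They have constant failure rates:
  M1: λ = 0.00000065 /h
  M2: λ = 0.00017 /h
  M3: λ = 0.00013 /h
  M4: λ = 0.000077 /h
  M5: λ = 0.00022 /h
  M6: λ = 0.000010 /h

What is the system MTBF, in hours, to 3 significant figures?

1650

Series of exponential components: λ_sys = Σ λ_i
λ_sys = 0.00000065 + 0.00017 + 0.00013 + 0.000077 + 0.00022 + 0.000010 = 6.0765e-04 /h
MTBF = 1 / λ_sys = 1650 h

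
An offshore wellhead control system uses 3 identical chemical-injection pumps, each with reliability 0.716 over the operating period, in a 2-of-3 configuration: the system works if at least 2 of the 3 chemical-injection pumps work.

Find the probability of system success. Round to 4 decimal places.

0.8038

R = Σ_{i=2}^{3} C(3,i) p^i (1−p)^{3−i} with p = 0.716
C(3,2)·0.716^2·0.284^1 = 0.436783
C(3,3)·0.716^3·0.284^0 = 0.367062
Sum = 0.8038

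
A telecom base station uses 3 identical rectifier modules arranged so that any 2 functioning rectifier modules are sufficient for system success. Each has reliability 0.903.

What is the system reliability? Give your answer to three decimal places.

0.974

R = Σ_{i=2}^{3} C(3,i) p^i (1−p)^{3−i} with p = 0.903
C(3,2)·0.903^2·0.097^1 = 0.23728
C(3,3)·0.903^3·0.097^0 = 0.73631
Sum = 0.974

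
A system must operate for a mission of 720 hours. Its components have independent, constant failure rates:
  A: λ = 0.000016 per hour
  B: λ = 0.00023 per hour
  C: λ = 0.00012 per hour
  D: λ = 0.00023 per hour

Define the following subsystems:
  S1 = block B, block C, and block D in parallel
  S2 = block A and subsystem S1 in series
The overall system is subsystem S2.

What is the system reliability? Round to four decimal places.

R(A) = exp(−0.000016 × 720) = 0.988546
R(B) = exp(−0.00023 × 720) = 0.847385
R(C) = exp(−0.00012 × 720) = 0.917227
R(D) = exp(−0.00023 × 720) = 0.847385
Parallel (B, C, and D): 1 − (1 − 0.847385)(1 − 0.917227)(1 − 0.847385) = 0.998072
Series (A and [0.998072]): 0.988546 × 0.998072 = 0.9866

0.9866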